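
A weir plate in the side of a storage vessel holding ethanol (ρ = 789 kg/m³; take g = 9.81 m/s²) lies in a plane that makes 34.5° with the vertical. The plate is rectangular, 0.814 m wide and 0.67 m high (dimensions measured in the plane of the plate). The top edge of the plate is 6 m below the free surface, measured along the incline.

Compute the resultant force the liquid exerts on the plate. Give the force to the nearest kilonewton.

γ = ρg = 789 × 9.81 / 1000 = 7.74009 kN/m³.
The plate makes 34.5° with the vertical, i.e. θ = 90° − 34.5° = 55.5° to the horizontal. Measuring y along the incline from the free-surface line, vertical depth h = y·sinθ with sinθ = 0.824126.
The centroid lies 0.67/2 = 0.335 m below the top edge, so y_c = 6 + 0.335 = 6.335 m and h_c = 6.335 × 0.824126 = 5.22084 m.
A = 0.814 × 0.67 = 0.54538 m².
Resultant F = γ·h_c·A = 7.74009 × 5.22084 × 0.54538 = 22.0387 kN.

F ≈ 22 kN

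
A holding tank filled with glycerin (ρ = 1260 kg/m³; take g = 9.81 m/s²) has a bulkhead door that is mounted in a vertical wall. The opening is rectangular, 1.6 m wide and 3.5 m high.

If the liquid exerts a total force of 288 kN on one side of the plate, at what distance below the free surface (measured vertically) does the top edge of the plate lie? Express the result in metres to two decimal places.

γ = ρg = 1260 × 9.81 / 1000 = 12.3606 kN/m³.
A = 1.6 × 3.5 = 5.6 m².
From F = γ·h_c·A, the centroid depth is h_c = 288/(12.3606 × 5.6) = 4.16069 m.
The centroid lies 3.5/2 = 1.75 m below the top edge, so the top edge sits at h_top = 4.16069 − 1.75 = 2.41069 m below the surface.

d_top ≈ 2.41 m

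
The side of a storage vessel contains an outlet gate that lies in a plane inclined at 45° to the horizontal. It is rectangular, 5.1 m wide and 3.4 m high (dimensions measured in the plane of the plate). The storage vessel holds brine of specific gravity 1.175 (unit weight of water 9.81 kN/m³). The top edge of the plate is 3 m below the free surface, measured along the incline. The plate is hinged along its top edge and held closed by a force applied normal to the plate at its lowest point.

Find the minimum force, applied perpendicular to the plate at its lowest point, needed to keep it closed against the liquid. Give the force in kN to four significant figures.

γ = 1.175 × 9.81 = 11.52675 kN/m³.
Let θ = 45° be the plate's angle to the horizontal; measure y along the incline from where the plane meets the free surface. Vertical depth h = y·sinθ with sinθ = 0.707107.
The centroid lies 3.4/2 = 1.7 m below the top edge, so y_c = 3 + 1.7 = 4.7 m and h_c = 4.7 × 0.707107 = 3.3234 m.
A = 5.1 × 3.4 = 17.34 m².
Resultant F = γ·h_c·A = 11.52675 × 3.3234 × 17.34 = 664.261 kN.
I_c = b·h³/12 = 5.1 × 3.4³/12 = 16.7042 m⁴.
Centre of pressure: y_p = y_c + I_c/(y_c·A) = 4.7 + 16.7042/(4.7 × 17.34) = 4.7 + 0.204965 = 4.90496 m along the plane.
The resultant acts 1.7 + 0.204965 = 1.90497 m (along the plate) below the hinge at the top edge, so the moment about the hinge is M = F × 1.90497 = 664.261 × 1.90497 = 1265.4 kN·m.
A normal force at the bottom, 3.4 m from the hinge, must supply this moment: P = 1265.4/3.4 = 372.176 kN.

P ≈ 372.2 kN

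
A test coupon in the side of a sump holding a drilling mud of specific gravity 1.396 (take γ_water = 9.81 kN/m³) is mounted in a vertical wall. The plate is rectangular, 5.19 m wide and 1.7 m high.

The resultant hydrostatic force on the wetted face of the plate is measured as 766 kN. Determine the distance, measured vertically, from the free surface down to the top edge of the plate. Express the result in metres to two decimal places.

γ = 1.396 × 9.81 = 13.69476 kN/m³.
A = 5.19 × 1.7 = 8.823 m².
From F = γ·h_c·A, the centroid depth is h_c = 766/(13.69476 × 8.823) = 6.33954 m.
The centroid lies 1.7/2 = 0.85 m below the top edge, so the top edge sits at h_top = 6.33954 − 0.85 = 5.48954 m below the surface.

d_top ≈ 5.49 m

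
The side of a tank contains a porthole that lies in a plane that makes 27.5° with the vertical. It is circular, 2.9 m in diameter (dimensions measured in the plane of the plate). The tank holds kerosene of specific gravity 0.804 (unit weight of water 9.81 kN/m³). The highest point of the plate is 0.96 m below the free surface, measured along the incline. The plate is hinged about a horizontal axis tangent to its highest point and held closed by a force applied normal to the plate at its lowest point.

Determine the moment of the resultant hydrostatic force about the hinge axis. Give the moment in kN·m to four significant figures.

γ = 0.804 × 9.81 = 7.88724 kN/m³.
The plate makes 27.5° with the vertical, i.e. θ = 90° − 27.5° = 62.5° to the horizontal. Measuring y along the incline from the free-surface line, vertical depth h = y·sinθ with sinθ = 0.887011.
The centroid is at the centre, 1.45 m below the top of the plate, so y_c = 0.96 + 1.45 = 2.41 m and h_c = 2.41 × 0.887011 = 2.1377 m.
A = π(1.45)² = 6.6052 m².
Resultant F = γ·h_c·A = 7.88724 × 2.1377 × 6.6052 = 111.367 kN.
I_c = πr⁴/4 = π × 1.45⁴/4 = 3.47186 m⁴.
Centre of pressure: y_p = y_c + I_c/(y_c·A) = 2.41 + 3.47186/(2.41 × 6.6052) = 2.41 + 0.218102 = 2.6281 m along the plane.
The resultant acts 1.45 + 0.218102 = 1.6681 m (along the plate) below the hinge at the top edge, so the moment about the hinge is M = F × 1.6681 = 111.367 × 1.6681 = 185.771 kN·m.

M ≈ 185.8 kN·m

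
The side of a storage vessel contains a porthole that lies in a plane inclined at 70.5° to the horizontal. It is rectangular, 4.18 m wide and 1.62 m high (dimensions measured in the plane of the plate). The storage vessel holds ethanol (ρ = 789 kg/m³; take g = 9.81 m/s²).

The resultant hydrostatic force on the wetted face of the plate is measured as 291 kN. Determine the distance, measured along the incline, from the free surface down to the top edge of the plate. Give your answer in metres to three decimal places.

γ = ρg = 789 × 9.81 / 1000 = 7.74009 kN/m³.
A = 4.18 × 1.62 = 6.7716 m².
From F = γ·h_c·A, the centroid depth is h_c = 291/(7.74009 × 6.7716) = 5.55208 m.
Let θ = 70.5° be the plate's angle to the horizontal; measure y along the incline from where the plane meets the free surface. Vertical depth h = y·sinθ with sinθ = 0.942641.
Along the incline, y_c = h_c/sinθ = 5.55208/0.942641 = 5.88992 m.
The centroid lies 1.62/2 = 0.81 m below the top edge, so the top edge sits at y_top = 5.88992 − 0.81 = 5.07992 m along the incline.

y_top ≈ 5.080 m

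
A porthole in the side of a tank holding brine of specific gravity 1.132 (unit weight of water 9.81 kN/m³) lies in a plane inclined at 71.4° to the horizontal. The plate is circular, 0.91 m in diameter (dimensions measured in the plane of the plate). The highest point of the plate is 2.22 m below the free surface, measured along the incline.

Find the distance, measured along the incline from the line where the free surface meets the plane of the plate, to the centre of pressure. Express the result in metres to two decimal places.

γ = 1.132 × 9.81 = 11.10492 kN/m³.
Let θ = 71.4° be the plate's angle to the horizontal; measure y along the incline from where the plane meets the free surface. Vertical depth h = y·sinθ with sinθ = 0.947768.
The centroid is at the centre, 0.455 m below the top of the plate, so y_c = 2.22 + 0.455 = 2.675 m and h_c = 2.675 × 0.947768 = 2.53528 m.
A = π(0.455)² = 0.650388 m².
Resultant F = γ·h_c·A = 11.10492 × 2.53528 × 0.650388 = 18.3111 kN.
I_c = πr⁴/4 = π × 0.455⁴/4 = 0.0336617 m⁴.
Centre of pressure: y_p = y_c + I_c/(y_c·A) = 2.675 + 0.0336617/(2.675 × 0.650388) = 2.675 + 0.0193482 = 2.69435 m along the plane.

y_p = 2.69 m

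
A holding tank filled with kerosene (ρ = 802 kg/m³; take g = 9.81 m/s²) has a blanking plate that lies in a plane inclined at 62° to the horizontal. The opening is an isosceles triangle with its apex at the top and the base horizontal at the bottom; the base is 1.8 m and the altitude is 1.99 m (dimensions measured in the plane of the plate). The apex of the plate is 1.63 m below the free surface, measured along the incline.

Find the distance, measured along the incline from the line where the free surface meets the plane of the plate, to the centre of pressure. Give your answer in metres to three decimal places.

y_p = 3.031 m

γ = ρg = 802 × 9.81 / 1000 = 7.86762 kN/m³.
Let θ = 62° be the plate's angle to the horizontal; measure y along the incline from where the plane meets the free surface. Vertical depth h = y·sinθ with sinθ = 0.882948.
With the apex up, the centroid sits 2h/3 = 2 × 1.99/3 = 1.32667 m below the apex, so y_c = 1.63 + 1.32667 = 2.95667 m and h_c = 2.95667 × 0.882948 = 2.61059 m.
A = ½ × 1.8 × 1.99 = 1.791 m².
Resultant F = γ·h_c·A = 7.86762 × 2.61059 × 1.791 = 36.7856 kN.
I_c = b·h³/36 = 1.8 × 1.99³/36 = 0.39403 m⁴.
Centre of pressure: y_p = y_c + I_c/(y_c·A) = 2.95667 + 0.39403/(2.95667 × 1.791) = 2.95667 + 0.0744099 = 3.03108 m along the plane.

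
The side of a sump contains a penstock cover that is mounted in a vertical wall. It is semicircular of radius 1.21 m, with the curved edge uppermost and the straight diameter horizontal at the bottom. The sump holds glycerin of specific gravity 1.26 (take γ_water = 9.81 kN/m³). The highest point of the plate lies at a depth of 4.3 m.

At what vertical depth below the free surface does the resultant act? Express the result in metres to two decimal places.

h_p = 5.02 m

γ = 1.26 × 9.81 = 12.3606 kN/m³.
The centroid lies 4r/(3π) = 0.51354 m above the diameter, so r − 4r/(3π) = 1.21 − 0.51354 = 0.69646 m below the topmost point, so the centroid depth is h_c = 4.3 + 0.69646 = 4.99646 m.
A = πr²/2 = π × 1.21²/2 = 2.2998 m².
Resultant F = γ·h_c·A = 12.3606 × 4.99646 × 2.2998 = 142.034 kN.
I_c = (π/8 − 8/(9π))·r⁴ = 0.109757 × 1.21⁴ = 0.235274 m⁴.
Centre of pressure: y_p = y_c + I_c/(y_c·A) = 4.99646 + 0.235274/(4.99646 × 2.2998) = 4.99646 + 0.0204749 = 5.01693 m along the plane.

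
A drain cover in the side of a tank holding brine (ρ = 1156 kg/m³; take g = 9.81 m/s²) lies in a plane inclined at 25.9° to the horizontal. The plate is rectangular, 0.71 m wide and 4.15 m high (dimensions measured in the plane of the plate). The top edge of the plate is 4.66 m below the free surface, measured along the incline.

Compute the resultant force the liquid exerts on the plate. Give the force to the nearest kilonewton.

F ≈ 98 kN

γ = ρg = 1156 × 9.81 / 1000 = 11.34036 kN/m³.
Let θ = 25.9° be the plate's angle to the horizontal; measure y along the incline from where the plane meets the free surface. Vertical depth h = y·sinθ with sinθ = 0.436802.
The centroid lies 4.15/2 = 2.075 m below the top edge, so y_c = 4.66 + 2.075 = 6.735 m and h_c = 6.735 × 0.436802 = 2.94186 m.
A = 0.71 × 4.15 = 2.9465 m².
Resultant F = γ·h_c·A = 11.34036 × 2.94186 × 2.9465 = 98.3004 kN.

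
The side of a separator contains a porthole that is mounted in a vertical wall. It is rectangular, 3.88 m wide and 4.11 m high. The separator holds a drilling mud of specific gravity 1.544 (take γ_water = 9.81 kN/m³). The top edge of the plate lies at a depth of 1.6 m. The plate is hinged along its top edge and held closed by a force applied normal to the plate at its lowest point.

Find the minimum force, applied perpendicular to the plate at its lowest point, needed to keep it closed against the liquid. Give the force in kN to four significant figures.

γ = 1.544 × 9.81 = 15.14664 kN/m³.
The centroid lies 4.11/2 = 2.055 m below the top edge, so the centroid depth is h_c = 1.6 + 2.055 = 3.655 m.
A = 3.88 × 4.11 = 15.9468 m².
Resultant F = γ·h_c·A = 15.14664 × 3.655 × 15.9468 = 882.83 kN.
I_c = b·h³/12 = 3.88 × 4.11³/12 = 22.4479 m⁴.
Centre of pressure: y_p = y_c + I_c/(y_c·A) = 3.655 + 22.4479/(3.655 × 15.9468) = 3.655 + 0.385137 = 4.04014 m along the plane.
The resultant acts 2.055 + 0.385137 = 2.44014 m (along the plate) below the hinge at the top edge, so the moment about the hinge is M = F × 2.44014 = 882.83 × 2.44014 = 2154.23 kN·m.
A normal force at the bottom, 4.11 m from the hinge, must supply this moment: P = 2154.23/4.11 = 524.144 kN.

P ≈ 524.1 kN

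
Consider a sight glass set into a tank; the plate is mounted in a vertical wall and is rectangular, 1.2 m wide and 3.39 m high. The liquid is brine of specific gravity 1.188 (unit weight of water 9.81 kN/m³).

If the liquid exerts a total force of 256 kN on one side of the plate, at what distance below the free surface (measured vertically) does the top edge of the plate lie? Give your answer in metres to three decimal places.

d_top ≈ 3.705 m

γ = 1.188 × 9.81 = 11.65428 kN/m³.
A = 1.2 × 3.39 = 4.068 m².
From F = γ·h_c·A, the centroid depth is h_c = 256/(11.65428 × 4.068) = 5.39975 m.
The centroid lies 3.39/2 = 1.695 m below the top edge, so the top edge sits at h_top = 5.39975 − 1.695 = 3.70475 m below the surface.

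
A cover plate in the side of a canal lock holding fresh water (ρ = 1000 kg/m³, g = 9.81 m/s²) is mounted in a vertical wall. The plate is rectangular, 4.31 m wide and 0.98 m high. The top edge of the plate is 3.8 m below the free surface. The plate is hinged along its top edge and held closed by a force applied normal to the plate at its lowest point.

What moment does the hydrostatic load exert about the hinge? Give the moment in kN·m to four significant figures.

γ = ρg = 1000 × 9.81 = 9810 N/m³ = 9.81 kN/m³.
The centroid lies 0.98/2 = 0.49 m below the top edge, so the centroid depth is h_c = 3.8 + 0.49 = 4.29 m.
A = 4.31 × 0.98 = 4.2238 m².
Resultant F = γ·h_c·A = 9.81 × 4.29 × 4.2238 = 177.758 kN.
I_c = b·h³/12 = 4.31 × 0.98³/12 = 0.338045 m⁴.
Centre of pressure: y_p = y_c + I_c/(y_c·A) = 4.29 + 0.338045/(4.29 × 4.2238) = 4.29 + 0.0186558 = 4.30866 m along the plane.
The resultant acts 0.49 + 0.0186558 = 0.508656 m (along the plate) below the hinge at the top edge, so the moment about the hinge is M = F × 0.508656 = 177.758 × 0.508656 = 90.4177 kN·m.

M ≈ 90.42 kN·m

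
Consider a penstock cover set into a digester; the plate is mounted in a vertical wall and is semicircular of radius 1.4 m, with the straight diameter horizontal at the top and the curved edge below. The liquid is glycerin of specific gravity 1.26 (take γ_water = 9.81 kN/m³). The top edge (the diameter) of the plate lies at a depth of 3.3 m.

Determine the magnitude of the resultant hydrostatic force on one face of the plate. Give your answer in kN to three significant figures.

γ = 1.26 × 9.81 = 12.3606 kN/m³.
The centroid of a semicircle lies 4r/(3π) = 0.594178 m from the diameter, here below the top edge, so the centroid depth is h_c = 3.3 + 0.594178 = 3.89418 m.
A = πr²/2 = π × 1.4²/2 = 3.07876 m².
Resultant F = γ·h_c·A = 12.3606 × 3.89418 × 3.07876 = 148.194 kN.

F ≈ 148 kN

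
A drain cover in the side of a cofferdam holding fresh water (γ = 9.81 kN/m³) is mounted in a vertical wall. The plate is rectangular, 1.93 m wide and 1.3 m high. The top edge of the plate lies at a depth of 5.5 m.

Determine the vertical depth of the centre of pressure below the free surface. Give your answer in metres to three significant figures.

h_p = 6.17 m

γ = 9.81 kN/m³.
The centroid lies 1.3/2 = 0.65 m below the top edge, so the centroid depth is h_c = 5.5 + 0.65 = 6.15 m.
A = 1.93 × 1.3 = 2.509 m².
Resultant F = γ·h_c·A = 9.81 × 6.15 × 2.509 = 151.372 kN.
I_c = b·h³/12 = 1.93 × 1.3³/12 = 0.353351 m⁴.
Centre of pressure: y_p = y_c + I_c/(y_c·A) = 6.15 + 0.353351/(6.15 × 2.509) = 6.15 + 0.0228997 = 6.1729 m along the plane.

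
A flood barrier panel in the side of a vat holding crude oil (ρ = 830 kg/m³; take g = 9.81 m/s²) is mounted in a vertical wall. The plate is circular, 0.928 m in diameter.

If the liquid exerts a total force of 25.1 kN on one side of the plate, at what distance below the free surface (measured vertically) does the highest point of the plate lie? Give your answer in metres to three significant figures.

d_top ≈ 4.09 m

γ = ρg = 830 × 9.81 / 1000 = 8.1423 kN/m³.
A = π(0.464)² = 0.676372 m².
From F = γ·h_c·A, the centroid depth is h_c = 25.1/(8.1423 × 0.676372) = 4.55765 m.
The centroid is at the centre, 0.464 m below the top of the plate, so the highest point sits at h_top = 4.55765 − 0.464 = 4.09365 m below the surface.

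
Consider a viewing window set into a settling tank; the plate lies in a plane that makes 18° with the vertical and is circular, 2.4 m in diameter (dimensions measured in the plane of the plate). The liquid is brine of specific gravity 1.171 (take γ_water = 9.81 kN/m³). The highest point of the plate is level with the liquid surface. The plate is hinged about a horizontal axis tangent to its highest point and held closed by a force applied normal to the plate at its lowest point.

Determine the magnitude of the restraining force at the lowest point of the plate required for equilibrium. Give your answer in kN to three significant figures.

γ = 1.171 × 9.81 = 11.48751 kN/m³.
The plate makes 18° with the vertical, i.e. θ = 90° − 18° = 72° to the horizontal. Measuring y along the incline from the free-surface line, vertical depth h = y·sinθ with sinθ = 0.951057.
The centroid is at the centre, 1.2 m below the top of the plate, so y_c = 1.2 m and h_c = 1.2 × 0.951057 = 1.14127 m.
A = π(1.2)² = 4.52389 m².
Resultant F = γ·h_c·A = 11.48751 × 1.14127 × 4.52389 = 59.3098 kN.
I_c = πr⁴/4 = π × 1.2⁴/4 = 1.6286 m⁴.
Centre of pressure: y_p = y_c + I_c/(y_c·A) = 1.2 + 1.6286/(1.2 × 4.52389) = 1.2 + 0.3 = 1.5 m along the plane.
The resultant acts 1.2 + 0.3 = 1.5 m (along the plate) below the hinge at the top edge, so the moment about the hinge is M = F × 1.5 = 59.3098 × 1.5 = 88.9647 kN·m.
A normal force at the bottom, 2.4 m from the hinge, must supply this moment: P = 88.9647/2.4 = 37.0686 kN.

P ≈ 37.1 kN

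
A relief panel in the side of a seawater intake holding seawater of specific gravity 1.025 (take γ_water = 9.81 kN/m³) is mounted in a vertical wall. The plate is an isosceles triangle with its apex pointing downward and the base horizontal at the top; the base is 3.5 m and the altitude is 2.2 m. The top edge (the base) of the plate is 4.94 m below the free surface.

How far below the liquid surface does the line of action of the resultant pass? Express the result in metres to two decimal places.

γ = 1.025 × 9.81 = 10.05525 kN/m³.
With the apex down, the centroid sits h/3 = 2.2/3 = 0.733333 m below the base (the top edge), so the centroid depth is h_c = 4.94 + 0.733333 = 5.67333 m.
A = ½ × 3.5 × 2.2 = 3.85 m².
Resultant F = γ·h_c·A = 10.05525 × 5.67333 × 3.85 = 219.63 kN.
I_c = b·h³/36 = 3.5 × 2.2³/36 = 1.03522 m⁴.
Centre of pressure: y_p = y_c + I_c/(y_c·A) = 5.67333 + 1.03522/(5.67333 × 3.85) = 5.67333 + 0.0473951 = 5.72073 m along the plane.

h_p = 5.72 m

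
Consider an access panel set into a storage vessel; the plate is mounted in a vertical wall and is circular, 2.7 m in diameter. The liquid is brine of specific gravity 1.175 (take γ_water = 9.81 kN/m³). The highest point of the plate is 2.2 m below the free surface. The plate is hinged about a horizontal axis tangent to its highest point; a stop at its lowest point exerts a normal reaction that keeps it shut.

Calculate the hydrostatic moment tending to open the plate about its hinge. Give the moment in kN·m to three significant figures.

γ = 1.175 × 9.81 = 11.52675 kN/m³.
The centroid is at the centre, 1.35 m below the top of the plate, so the centroid depth is h_c = 2.2 + 1.35 = 3.55 m.
A = π(1.35)² = 5.72555 m².
Resultant F = γ·h_c·A = 11.52675 × 3.55 × 5.72555 = 234.289 kN.
I_c = πr⁴/4 = π × 1.35⁴/4 = 2.6087 m⁴.
Centre of pressure: y_p = y_c + I_c/(y_c·A) = 3.55 + 2.6087/(3.55 × 5.72555) = 3.55 + 0.128345 = 3.67834 m along the plane.
The resultant acts 1.35 + 0.128345 = 1.47835 m (along the plate) below the hinge at the top edge, so the moment about the hinge is M = F × 1.47835 = 234.289 × 1.47835 = 346.361 kN·m.

M ≈ 346 kN·m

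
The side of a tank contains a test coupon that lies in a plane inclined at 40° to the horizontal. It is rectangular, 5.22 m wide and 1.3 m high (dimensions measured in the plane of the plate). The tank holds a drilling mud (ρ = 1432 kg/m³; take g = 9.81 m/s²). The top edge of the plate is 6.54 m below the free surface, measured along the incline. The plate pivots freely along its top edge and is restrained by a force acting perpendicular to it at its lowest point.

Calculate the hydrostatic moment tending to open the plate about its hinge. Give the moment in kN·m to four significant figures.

γ = ρg = 1432 × 9.81 / 1000 = 14.04792 kN/m³.
Let θ = 40° be the plate's angle to the horizontal; measure y along the incline from where the plane meets the free surface. Vertical depth h = y·sinθ with sinθ = 0.642788.
The centroid lies 1.3/2 = 0.65 m below the top edge, so y_c = 6.54 + 0.65 = 7.19 m and h_c = 7.19 × 0.642788 = 4.62165 m.
A = 5.22 × 1.3 = 6.786 m².
Resultant F = γ·h_c·A = 14.04792 × 4.62165 × 6.786 = 440.578 kN.
I_c = b·h³/12 = 5.22 × 1.3³/12 = 0.955695 m⁴.
Centre of pressure: y_p = y_c + I_c/(y_c·A) = 7.19 + 0.955695/(7.19 × 6.786) = 7.19 + 0.0195874 = 7.20959 m along the plane.
The resultant acts 0.65 + 0.0195874 = 0.669587 m (along the plate) below the hinge at the top edge, so the moment about the hinge is M = F × 0.669587 = 440.578 × 0.669587 = 295.005 kN·m.

M ≈ 295.0 kN·m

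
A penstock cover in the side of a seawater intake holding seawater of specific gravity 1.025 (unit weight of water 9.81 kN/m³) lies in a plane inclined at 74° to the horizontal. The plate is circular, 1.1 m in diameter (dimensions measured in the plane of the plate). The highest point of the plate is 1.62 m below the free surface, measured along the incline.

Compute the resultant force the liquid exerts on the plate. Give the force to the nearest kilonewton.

γ = 1.025 × 9.81 = 10.05525 kN/m³.
Let θ = 74° be the plate's angle to the horizontal; measure y along the incline from where the plane meets the free surface. Vertical depth h = y·sinθ with sinθ = 0.961262.
The centroid is at the centre, 0.55 m below the top of the plate, so y_c = 1.62 + 0.55 = 2.17 m and h_c = 2.17 × 0.961262 = 2.08594 m.
A = π(0.55)² = 0.950332 m².
Resultant F = γ·h_c·A = 10.05525 × 2.08594 × 0.950332 = 19.9329 kN.

F ≈ 20 kN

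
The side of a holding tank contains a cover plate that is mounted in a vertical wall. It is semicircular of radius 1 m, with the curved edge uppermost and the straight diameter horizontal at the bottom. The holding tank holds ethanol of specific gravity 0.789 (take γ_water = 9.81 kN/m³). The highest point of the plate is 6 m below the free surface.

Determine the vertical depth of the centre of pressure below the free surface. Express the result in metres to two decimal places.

γ = 0.789 × 9.81 = 7.74009 kN/m³.
The centroid lies 4r/(3π) = 0.424413 m above the diameter, so r − 4r/(3π) = 1 − 0.424413 = 0.575587 m below the topmost point, so the centroid depth is h_c = 6 + 0.575587 = 6.57559 m.
A = πr²/2 = π × 1²/2 = 1.5708 m².
Resultant F = γ·h_c·A = 7.74009 × 6.57559 × 1.5708 = 79.9469 kN.
I_c = (π/8 − 8/(9π))·r⁴ = 0.109757 × 1⁴ = 0.109757 m⁴.
Centre of pressure: y_p = y_c + I_c/(y_c·A) = 6.57559 + 0.109757/(6.57559 × 1.5708) = 6.57559 + 0.0106262 = 6.58622 m along the plane.

h_p = 6.59 m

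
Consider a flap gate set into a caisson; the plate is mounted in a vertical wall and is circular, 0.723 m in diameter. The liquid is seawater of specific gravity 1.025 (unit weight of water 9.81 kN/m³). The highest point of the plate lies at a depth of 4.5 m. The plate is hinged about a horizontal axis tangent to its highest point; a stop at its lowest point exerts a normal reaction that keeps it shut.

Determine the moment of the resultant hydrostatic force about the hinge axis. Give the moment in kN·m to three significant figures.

γ = 1.025 × 9.81 = 10.05525 kN/m³.
The centroid is at the centre, 0.3615 m below the top of the plate, so the centroid depth is h_c = 4.5 + 0.3615 = 4.8615 m.
A = π(0.3615)² = 0.41055 m².
Resultant F = γ·h_c·A = 10.05525 × 4.8615 × 0.41055 = 20.0692 kN.
I_c = πr⁴/4 = π × 0.3615⁴/4 = 0.0134129 m⁴.
Centre of pressure: y_p = y_c + I_c/(y_c·A) = 4.8615 + 0.0134129/(4.8615 × 0.41055) = 4.8615 + 0.00672026 = 4.86822 m along the plane.
The resultant acts 0.3615 + 0.00672026 = 0.36822 m (along the plate) below the hinge at the top edge, so the moment about the hinge is M = F × 0.36822 = 20.0692 × 0.36822 = 7.38988 kN·m.

M ≈ 7.39 kN·m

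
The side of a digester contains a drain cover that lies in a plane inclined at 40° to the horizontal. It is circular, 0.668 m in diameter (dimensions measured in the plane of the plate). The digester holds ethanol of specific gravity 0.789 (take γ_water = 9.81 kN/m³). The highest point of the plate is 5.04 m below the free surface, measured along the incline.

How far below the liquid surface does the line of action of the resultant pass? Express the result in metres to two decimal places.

γ = 0.789 × 9.81 = 7.74009 kN/m³.
Let θ = 40° be the plate's angle to the horizontal; measure y along the incline from where the plane meets the free surface. Vertical depth h = y·sinθ with sinθ = 0.642788.
The centroid is at the centre, 0.334 m below the top of the plate, so y_c = 5.04 + 0.334 = 5.374 m and h_c = 5.374 × 0.642788 = 3.45434 m.
A = π(0.334)² = 0.350464 m².
Resultant F = γ·h_c·A = 7.74009 × 3.45434 × 0.350464 = 9.37032 kN.
I_c = πr⁴/4 = π × 0.334⁴/4 = 0.00977408 m⁴.
Centre of pressure: y_p = y_c + I_c/(y_c·A) = 5.374 + 0.00977408/(5.374 × 0.350464) = 5.374 + 0.00518961 = 5.37919 m along the plane.
Vertically, h_p = y_p·sinθ = 5.37919 × 0.642788 = 3.45768 m.

h_p = 3.46 m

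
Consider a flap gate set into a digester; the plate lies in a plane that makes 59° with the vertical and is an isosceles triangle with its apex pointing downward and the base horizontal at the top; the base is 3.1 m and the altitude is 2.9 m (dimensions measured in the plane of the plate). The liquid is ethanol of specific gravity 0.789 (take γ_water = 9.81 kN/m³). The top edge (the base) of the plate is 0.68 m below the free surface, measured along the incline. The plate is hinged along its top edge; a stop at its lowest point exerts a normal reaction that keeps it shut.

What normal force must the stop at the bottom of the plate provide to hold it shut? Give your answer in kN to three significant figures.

γ = 0.789 × 9.81 = 7.74009 kN/m³.
The plate makes 59° with the vertical, i.e. θ = 90° − 59° = 31° to the horizontal. Measuring y along the incline from the free-surface line, vertical depth h = y·sinθ with sinθ = 0.515038.
With the apex down, the centroid sits h/3 = 2.9/3 = 0.966667 m below the base (the top edge), so y_c = 0.68 + 0.966667 = 1.64667 m and h_c = 1.64667 × 0.515038 = 0.848098 m.
A = ½ × 3.1 × 2.9 = 4.495 m².
Resultant F = γ·h_c·A = 7.74009 × 0.848098 × 4.495 = 29.5068 kN.
I_c = b·h³/36 = 3.1 × 2.9³/36 = 2.10016 m⁴.
Centre of pressure: y_p = y_c + I_c/(y_c·A) = 1.64667 + 2.10016/(1.64667 × 4.495) = 1.64667 + 0.283737 = 1.93041 m along the plane.
The resultant acts 0.966667 + 0.283737 = 1.2504 m (along the plate) below the hinge at the top edge, so the moment about the hinge is M = F × 1.2504 = 29.5068 × 1.2504 = 36.8953 kN·m.
A normal force at the bottom, 2.9 m from the hinge, must supply this moment: P = 36.8953/2.9 = 12.7225 kN.

P ≈ 12.7 kN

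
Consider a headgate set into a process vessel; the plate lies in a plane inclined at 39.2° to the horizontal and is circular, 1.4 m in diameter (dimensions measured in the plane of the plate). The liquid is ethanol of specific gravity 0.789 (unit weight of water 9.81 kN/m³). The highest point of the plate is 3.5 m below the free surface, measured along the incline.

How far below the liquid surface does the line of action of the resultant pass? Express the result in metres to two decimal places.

h_p = 2.67 m

γ = 0.789 × 9.81 = 7.74009 kN/m³.
Let θ = 39.2° be the plate's angle to the horizontal; measure y along the incline from where the plane meets the free surface. Vertical depth h = y·sinθ with sinθ = 0.632029.
The centroid is at the centre, 0.7 m below the top of the plate, so y_c = 3.5 + 0.7 = 4.2 m and h_c = 4.2 × 0.632029 = 2.65452 m.
A = π(0.7)² = 1.53938 m².
Resultant F = γ·h_c·A = 7.74009 × 2.65452 × 1.53938 = 31.6284 kN.
I_c = πr⁴/4 = π × 0.7⁴/4 = 0.188574 m⁴.
Centre of pressure: y_p = y_c + I_c/(y_c·A) = 4.2 + 0.188574/(4.2 × 1.53938) = 4.2 + 0.0291667 = 4.22917 m along the plane.
Vertically, h_p = y_p·sinθ = 4.22917 × 0.632029 = 2.67296 m.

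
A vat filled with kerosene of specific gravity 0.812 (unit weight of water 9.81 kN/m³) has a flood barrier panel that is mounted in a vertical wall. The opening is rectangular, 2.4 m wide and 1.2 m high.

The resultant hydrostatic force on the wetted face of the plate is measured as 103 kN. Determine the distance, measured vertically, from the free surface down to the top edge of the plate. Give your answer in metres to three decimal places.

d_top ≈ 3.890 m

γ = 0.812 × 9.81 = 7.96572 kN/m³.
A = 2.4 × 1.2 = 2.88 m².
From F = γ·h_c·A, the centroid depth is h_c = 103/(7.96572 × 2.88) = 4.48972 m.
The centroid lies 1.2/2 = 0.6 m below the top edge, so the top edge sits at h_top = 4.48972 − 0.6 = 3.88972 m below the surface.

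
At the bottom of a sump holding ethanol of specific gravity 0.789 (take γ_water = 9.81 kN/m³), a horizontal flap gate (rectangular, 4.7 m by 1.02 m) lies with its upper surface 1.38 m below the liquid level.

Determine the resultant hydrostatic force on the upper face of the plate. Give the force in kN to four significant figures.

γ = 0.789 × 9.81 = 7.74009 kN/m³.
The plate is horizontal, so pressure is uniform at p = γ·h = 7.74009 × 1.38 = 10.6813 kN/m².
A = 4.7 × 1.02 = 4.794 m².
F = p·A = 10.6813 × 4.794 = 51.2062 kN.

F ≈ 51.21 kN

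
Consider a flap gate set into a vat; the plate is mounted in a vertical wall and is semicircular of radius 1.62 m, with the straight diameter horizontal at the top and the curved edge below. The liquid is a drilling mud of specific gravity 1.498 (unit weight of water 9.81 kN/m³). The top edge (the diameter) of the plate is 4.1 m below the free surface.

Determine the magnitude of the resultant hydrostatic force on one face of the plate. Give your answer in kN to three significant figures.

F ≈ 290 kN

γ = 1.498 × 9.81 = 14.69538 kN/m³.
The centroid of a semicircle lies 4r/(3π) = 0.687549 m from the diameter, here below the top edge, so the centroid depth is h_c = 4.1 + 0.687549 = 4.78755 m.
A = πr²/2 = π × 1.62²/2 = 4.1224 m².
Resultant F = γ·h_c·A = 14.69538 × 4.78755 × 4.1224 = 290.031 kN.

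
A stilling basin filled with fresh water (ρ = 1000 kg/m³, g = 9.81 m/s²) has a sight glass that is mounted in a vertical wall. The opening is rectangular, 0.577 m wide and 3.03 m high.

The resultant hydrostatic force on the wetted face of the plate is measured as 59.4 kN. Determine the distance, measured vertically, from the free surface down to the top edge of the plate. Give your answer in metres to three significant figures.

d_top ≈ 1.95 m

γ = ρg = 1000 × 9.81 = 9810 N/m³ = 9.81 kN/m³.
A = 0.577 × 3.03 = 1.74831 m².
From F = γ·h_c·A, the centroid depth is h_c = 59.4/(9.81 × 1.74831) = 3.46337 m.
The centroid lies 3.03/2 = 1.515 m below the top edge, so the top edge sits at h_top = 3.46337 − 1.515 = 1.94837 m below the surface.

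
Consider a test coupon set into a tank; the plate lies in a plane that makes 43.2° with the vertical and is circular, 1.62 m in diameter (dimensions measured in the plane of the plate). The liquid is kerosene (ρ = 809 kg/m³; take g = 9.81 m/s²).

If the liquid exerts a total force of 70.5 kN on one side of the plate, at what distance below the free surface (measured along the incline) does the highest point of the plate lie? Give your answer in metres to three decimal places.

γ = ρg = 809 × 9.81 / 1000 = 7.93629 kN/m³.
A = π(0.81)² = 2.0612 m².
From F = γ·h_c·A, the centroid depth is h_c = 70.5/(7.93629 × 2.0612) = 4.30974 m.
The plate makes 43.2° with the vertical, i.e. θ = 90° − 43.2° = 46.8° to the horizontal. Measuring y along the incline from the free-surface line, vertical depth h = y·sinθ with sinθ = 0.728969.
Along the incline, y_c = h_c/sinθ = 4.30974/0.728969 = 5.9121 m.
The centroid is at the centre, 0.81 m below the top of the plate, so the highest point sits at y_top = 5.9121 − 0.81 = 5.1021 m along the incline.

y_top ≈ 5.102 m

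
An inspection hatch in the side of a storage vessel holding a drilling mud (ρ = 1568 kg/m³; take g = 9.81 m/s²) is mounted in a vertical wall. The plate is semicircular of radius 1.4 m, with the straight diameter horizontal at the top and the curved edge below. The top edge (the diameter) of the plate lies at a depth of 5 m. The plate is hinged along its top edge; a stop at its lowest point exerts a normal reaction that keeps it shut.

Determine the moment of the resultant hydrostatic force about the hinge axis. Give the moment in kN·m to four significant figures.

M ≈ 163.9 kN·m

γ = ρg = 1568 × 9.81 / 1000 = 15.38208 kN/m³.
The centroid of a semicircle lies 4r/(3π) = 0.594178 m from the diameter, here below the top edge, so the centroid depth is h_c = 5 + 0.594178 = 5.59418 m.
A = πr²/2 = π × 1.4²/2 = 3.07876 m².
Resultant F = γ·h_c·A = 15.38208 × 5.59418 × 3.07876 = 264.928 kN.
I_c = (π/8 − 8/(9π))·r⁴ = 0.109757 × 1.4⁴ = 0.421642 m⁴.
Centre of pressure: y_p = y_c + I_c/(y_c·A) = 5.59418 + 0.421642/(5.59418 × 3.07876) = 5.59418 + 0.0244811 = 5.61866 m along the plane.
The resultant acts 0.594178 + 0.0244811 = 0.618659 m (along the plate) below the hinge at the top edge, so the moment about the hinge is M = F × 0.618659 = 264.928 × 0.618659 = 163.9 kN·m.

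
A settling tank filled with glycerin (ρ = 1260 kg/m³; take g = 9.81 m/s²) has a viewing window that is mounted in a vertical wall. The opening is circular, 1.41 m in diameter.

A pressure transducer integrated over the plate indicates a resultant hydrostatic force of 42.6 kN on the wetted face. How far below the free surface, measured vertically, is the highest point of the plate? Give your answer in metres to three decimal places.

γ = ρg = 1260 × 9.81 / 1000 = 12.3606 kN/m³.
A = π(0.705)² = 1.56145 m².
From F = γ·h_c·A, the centroid depth is h_c = 42.6/(12.3606 × 1.56145) = 2.2072 m.
The centroid is at the centre, 0.705 m below the top of the plate, so the highest point sits at h_top = 2.2072 − 0.705 = 1.5022 m below the surface.

d_top ≈ 1.502 m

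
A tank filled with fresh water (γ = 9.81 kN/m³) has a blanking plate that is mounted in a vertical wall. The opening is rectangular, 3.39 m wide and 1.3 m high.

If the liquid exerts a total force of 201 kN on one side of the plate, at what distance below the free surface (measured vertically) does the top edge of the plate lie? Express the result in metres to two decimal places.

d_top ≈ 4.00 m

γ = 9.81 kN/m³.
A = 3.39 × 1.3 = 4.407 m².
From F = γ·h_c·A, the centroid depth is h_c = 201/(9.81 × 4.407) = 4.64926 m.
The centroid lies 1.3/2 = 0.65 m below the top edge, so the top edge sits at h_top = 4.64926 − 0.65 = 3.99926 m below the surface.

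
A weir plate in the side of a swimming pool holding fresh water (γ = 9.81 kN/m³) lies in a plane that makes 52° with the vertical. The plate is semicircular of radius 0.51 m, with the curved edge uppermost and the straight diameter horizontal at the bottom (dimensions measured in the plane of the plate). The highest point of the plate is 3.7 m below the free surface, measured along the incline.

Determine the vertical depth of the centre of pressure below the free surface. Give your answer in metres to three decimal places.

γ = 9.81 kN/m³.
The plate makes 52° with the vertical, i.e. θ = 90° − 52° = 38° to the horizontal. Measuring y along the incline from the free-surface line, vertical depth h = y·sinθ with sinθ = 0.615661.
The centroid lies 4r/(3π) = 0.216451 m above the diameter, so r − 4r/(3π) = 0.51 − 0.216451 = 0.293549 m below the topmost point, so y_c = 3.7 + 0.293549 = 3.99355 m and h_c = 3.99355 × 0.615661 = 2.45867 m.
A = πr²/2 = π × 0.51²/2 = 0.408564 m².
Resultant F = γ·h_c·A = 9.81 × 2.45867 × 0.408564 = 9.85438 kN.
I_c = (π/8 − 8/(9π))·r⁴ = 0.109757 × 0.51⁴ = 0.00742528 m⁴.
Centre of pressure: y_p = y_c + I_c/(y_c·A) = 3.99355 + 0.00742528/(3.99355 × 0.408564) = 3.99355 + 0.00455086 = 3.9981 m along the plane.
Vertically, h_p = y_p·sinθ = 3.9981 × 0.615661 = 2.46147 m.

h_p = 2.461 m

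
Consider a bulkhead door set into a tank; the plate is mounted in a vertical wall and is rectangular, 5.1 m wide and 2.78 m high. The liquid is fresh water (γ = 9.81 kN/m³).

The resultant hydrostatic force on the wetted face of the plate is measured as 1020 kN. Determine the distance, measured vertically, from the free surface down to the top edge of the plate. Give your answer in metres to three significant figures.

d_top ≈ 5.94 m

γ = 9.81 kN/m³.
A = 5.1 × 2.78 = 14.178 m².
From F = γ·h_c·A, the centroid depth is h_c = 1020/(9.81 × 14.178) = 7.33358 m.
The centroid lies 2.78/2 = 1.39 m below the top edge, so the top edge sits at h_top = 7.33358 − 1.39 = 5.94358 m below the surface.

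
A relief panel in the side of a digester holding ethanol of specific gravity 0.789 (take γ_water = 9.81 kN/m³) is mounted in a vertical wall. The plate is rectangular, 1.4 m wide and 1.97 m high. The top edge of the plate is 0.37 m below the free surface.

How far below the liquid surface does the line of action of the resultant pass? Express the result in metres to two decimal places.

γ = 0.789 × 9.81 = 7.74009 kN/m³.
The centroid lies 1.97/2 = 0.985 m below the top edge, so the centroid depth is h_c = 0.37 + 0.985 = 1.355 m.
A = 1.4 × 1.97 = 2.758 m².
Resultant F = γ·h_c·A = 7.74009 × 1.355 × 2.758 = 28.9254 kN.
I_c = b·h³/12 = 1.4 × 1.97³/12 = 0.89196 m⁴.
Centre of pressure: y_p = y_c + I_c/(y_c·A) = 1.355 + 0.89196/(1.355 × 2.758) = 1.355 + 0.238678 = 1.59368 m along the plane.

h_p = 1.59 m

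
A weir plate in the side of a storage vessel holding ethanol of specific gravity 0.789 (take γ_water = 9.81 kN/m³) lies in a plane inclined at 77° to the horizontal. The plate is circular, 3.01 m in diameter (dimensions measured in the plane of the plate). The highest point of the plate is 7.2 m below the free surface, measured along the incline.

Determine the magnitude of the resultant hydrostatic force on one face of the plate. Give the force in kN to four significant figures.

γ = 0.789 × 9.81 = 7.74009 kN/m³.
Let θ = 77° be the plate's angle to the horizontal; measure y along the incline from where the plane meets the free surface. Vertical depth h = y·sinθ with sinθ = 0.974370.
The centroid is at the centre, 1.505 m below the top of the plate, so y_c = 7.2 + 1.505 = 8.705 m and h_c = 8.705 × 0.974370 = 8.48189 m.
A = π(1.505)² = 7.11579 m².
Resultant F = γ·h_c·A = 7.74009 × 8.48189 × 7.11579 = 467.156 kN.

F ≈ 467.2 kN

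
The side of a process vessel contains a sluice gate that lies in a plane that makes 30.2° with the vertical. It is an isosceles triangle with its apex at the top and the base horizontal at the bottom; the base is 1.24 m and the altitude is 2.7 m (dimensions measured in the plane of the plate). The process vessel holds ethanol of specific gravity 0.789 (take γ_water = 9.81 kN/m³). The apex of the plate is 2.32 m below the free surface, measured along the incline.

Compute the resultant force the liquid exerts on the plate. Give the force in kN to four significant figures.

F ≈ 46.14 kN

γ = 0.789 × 9.81 = 7.74009 kN/m³.
The plate makes 30.2° with the vertical, i.e. θ = 90° − 30.2° = 59.8° to the horizontal. Measuring y along the incline from the free-surface line, vertical depth h = y·sinθ with sinθ = 0.864275.
With the apex up, the centroid sits 2h/3 = 2 × 2.7/3 = 1.8 m below the apex, so y_c = 2.32 + 1.8 = 4.12 m and h_c = 4.12 × 0.864275 = 3.56081 m.
A = ½ × 1.24 × 2.7 = 1.674 m².
Resultant F = γ·h_c·A = 7.74009 × 3.56081 × 1.674 = 46.1371 kN.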